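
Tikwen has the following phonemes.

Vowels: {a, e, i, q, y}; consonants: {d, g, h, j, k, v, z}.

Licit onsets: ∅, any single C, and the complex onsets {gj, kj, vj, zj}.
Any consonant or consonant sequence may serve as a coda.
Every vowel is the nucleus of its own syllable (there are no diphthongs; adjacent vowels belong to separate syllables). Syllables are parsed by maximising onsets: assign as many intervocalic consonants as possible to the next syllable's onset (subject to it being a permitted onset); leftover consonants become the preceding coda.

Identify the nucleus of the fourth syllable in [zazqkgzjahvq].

q

Nuclei (vowels): a, q, a, q → 4 syllables.
The fourth nucleus (vowel 4 from the left) is /q/.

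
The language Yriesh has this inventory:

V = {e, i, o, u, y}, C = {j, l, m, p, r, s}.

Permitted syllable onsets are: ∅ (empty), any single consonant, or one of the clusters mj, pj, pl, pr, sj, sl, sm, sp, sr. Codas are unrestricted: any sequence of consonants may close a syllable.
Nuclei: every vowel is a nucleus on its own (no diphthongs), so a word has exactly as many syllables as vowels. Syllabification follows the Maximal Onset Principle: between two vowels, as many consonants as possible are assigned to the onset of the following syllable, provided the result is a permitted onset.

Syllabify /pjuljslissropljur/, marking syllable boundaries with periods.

Vowels present: u, i, o, u; each is a nucleus, giving 4 syllables.
/u…i/ gap (V1→V2): cluster /ljsl/ — the longest permitted-onset suffix is /sl/; onset = /sl/, preceding coda = /lj/.
/i…o/ gap (V2→V3): /ssr/ splits as /s/ + /sr/ (/sr/ is the longest suffix that is a licit onset).
/o…u/ gap (V3→V4): /plj/; trying suffixes from longest down, /j/ is the first permitted one, so coda /pl/ | onset /j/.

pjulj.slis.sropl.jur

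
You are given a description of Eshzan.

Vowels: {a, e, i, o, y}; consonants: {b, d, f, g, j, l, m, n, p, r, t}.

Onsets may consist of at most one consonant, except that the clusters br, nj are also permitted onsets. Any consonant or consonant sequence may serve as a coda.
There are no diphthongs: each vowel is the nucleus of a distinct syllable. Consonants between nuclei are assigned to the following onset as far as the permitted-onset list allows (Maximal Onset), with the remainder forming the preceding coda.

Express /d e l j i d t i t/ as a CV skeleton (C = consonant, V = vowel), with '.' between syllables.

CVC.CVC.CVC

Nuclei (vowels): e, i, i → 3 syllables.
V1 /e/ – V2 /i/: /lj/; trying suffixes from longest down, /j/ is the first permitted one, so coda /l/ | onset /j/.
V2 /i/ – V3 /i/: /dt/ splits as /d/ + /t/ (/t/ is the longest suffix that is a licit onset).
Putting it together: del.jid.tit.
Mapping each syllable to C/V: /del/ → CVC, /jid/ → CVC, /tit/ → CVC.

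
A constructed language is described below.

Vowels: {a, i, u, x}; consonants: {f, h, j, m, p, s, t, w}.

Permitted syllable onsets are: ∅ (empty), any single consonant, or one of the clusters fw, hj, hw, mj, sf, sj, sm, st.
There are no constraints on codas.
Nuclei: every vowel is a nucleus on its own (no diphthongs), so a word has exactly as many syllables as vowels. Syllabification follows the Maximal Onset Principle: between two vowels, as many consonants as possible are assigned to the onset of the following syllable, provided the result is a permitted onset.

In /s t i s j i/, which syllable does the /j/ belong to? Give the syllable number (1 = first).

2

Vowels present: i, i; each is a nucleus, giving 2 syllables.
V1 /i/ – V2 /i/: /sj/ — entire cluster is a permitted onset → onset /sj/, coda ∅.
Result: sti.sji.
The /j/ is in the onset of syllable 2 (/sji/).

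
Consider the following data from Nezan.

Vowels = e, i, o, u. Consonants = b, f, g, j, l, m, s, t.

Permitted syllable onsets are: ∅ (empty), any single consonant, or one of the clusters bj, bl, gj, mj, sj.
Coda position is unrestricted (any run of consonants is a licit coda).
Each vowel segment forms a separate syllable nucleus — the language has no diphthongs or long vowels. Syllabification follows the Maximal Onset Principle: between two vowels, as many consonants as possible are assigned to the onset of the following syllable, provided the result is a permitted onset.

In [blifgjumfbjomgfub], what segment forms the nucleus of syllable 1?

Vowels present: i, u, o, u; each is a nucleus, giving 4 syllables.
The first nucleus (vowel 1 from the left) is /i/.

i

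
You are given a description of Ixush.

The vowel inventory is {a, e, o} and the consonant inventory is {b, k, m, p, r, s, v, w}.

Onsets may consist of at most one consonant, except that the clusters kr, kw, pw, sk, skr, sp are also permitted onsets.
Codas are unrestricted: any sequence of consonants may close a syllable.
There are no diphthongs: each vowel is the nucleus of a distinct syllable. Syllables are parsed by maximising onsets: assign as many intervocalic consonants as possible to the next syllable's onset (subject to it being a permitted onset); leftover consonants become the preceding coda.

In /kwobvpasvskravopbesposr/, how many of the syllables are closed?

4

Nuclei (vowels): o, a, a, o, e, o → 6 syllables.
σ1/σ2 boundary: /bvp/ splits as /bv/ + /p/ (/p/ is the longest suffix that is a licit onset).
σ2/σ3 boundary: cluster /svskr/ — the longest permitted-onset suffix is /skr/; onset = /skr/, preceding coda = /sv/.
σ3/σ4 boundary: /v/ → onset of the next syllable (single consonants are always licit onsets).
σ4/σ5 boundary: /pb/ — longest licit onset from the right is /b/, leaving /p/ as coda.
σ5/σ6 boundary: /sp/ — entire cluster is a permitted onset → onset /sp/, coda ∅.
So the parse is kwobv.pasv.skra.vop.be.sposr.
Classifying each syllable: /kwobv/ (closed), /pasv/ (closed), /skra/ (open), /vop/ (closed), /be/ (open), /sposr/ (closed).
Closed syllables: 4.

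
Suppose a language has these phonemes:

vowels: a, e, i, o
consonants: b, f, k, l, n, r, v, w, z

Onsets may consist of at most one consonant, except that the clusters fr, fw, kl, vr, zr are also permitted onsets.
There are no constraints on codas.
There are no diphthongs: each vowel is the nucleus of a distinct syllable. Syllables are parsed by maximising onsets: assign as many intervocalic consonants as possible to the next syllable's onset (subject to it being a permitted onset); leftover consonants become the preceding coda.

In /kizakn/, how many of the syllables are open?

1

Vowels present: i, a; each is a nucleus, giving 2 syllables.
V1 /i/ – V2 /a/: /z/ is a single consonant, so it becomes the next onset.
So the parse is ki.zakn.
Classifying each syllable: /ki/ (open), /zakn/ (closed).
Open syllables: 1.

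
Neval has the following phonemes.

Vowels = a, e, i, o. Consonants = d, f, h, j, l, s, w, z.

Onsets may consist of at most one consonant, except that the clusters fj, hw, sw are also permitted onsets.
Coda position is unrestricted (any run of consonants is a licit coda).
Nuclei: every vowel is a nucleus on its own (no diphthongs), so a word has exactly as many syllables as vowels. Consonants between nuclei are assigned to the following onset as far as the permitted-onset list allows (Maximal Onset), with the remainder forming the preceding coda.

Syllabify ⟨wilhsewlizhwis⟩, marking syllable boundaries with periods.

Vowels present: i, e, i, i; each is a nucleus, giving 4 syllables.
V1 /i/ – V2 /e/: /lhs/; trying suffixes from longest down, /s/ is the first permitted one, so coda /lh/ | onset /s/.
V2 /e/ – V3 /i/: /wl/; trying suffixes from longest down, /l/ is the first permitted one, so coda /w/ | onset /l/.
V3 /i/ – V4 /i/: /zhw/ — longest licit onset from the right is /hw/, leaving /z/ as coda.

wilh.sew.liz.hwis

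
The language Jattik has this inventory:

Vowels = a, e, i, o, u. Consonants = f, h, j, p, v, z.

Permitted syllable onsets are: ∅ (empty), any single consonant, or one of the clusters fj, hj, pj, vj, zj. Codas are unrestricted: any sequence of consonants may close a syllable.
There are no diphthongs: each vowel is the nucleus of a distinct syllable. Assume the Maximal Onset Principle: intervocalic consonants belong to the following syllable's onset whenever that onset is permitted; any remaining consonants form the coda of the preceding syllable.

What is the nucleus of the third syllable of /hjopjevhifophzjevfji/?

The vowels are o, e, i, o, e, i — 6 nuclei, so 6 syllables.
The third nucleus (vowel 3 from the left) is /i/.

i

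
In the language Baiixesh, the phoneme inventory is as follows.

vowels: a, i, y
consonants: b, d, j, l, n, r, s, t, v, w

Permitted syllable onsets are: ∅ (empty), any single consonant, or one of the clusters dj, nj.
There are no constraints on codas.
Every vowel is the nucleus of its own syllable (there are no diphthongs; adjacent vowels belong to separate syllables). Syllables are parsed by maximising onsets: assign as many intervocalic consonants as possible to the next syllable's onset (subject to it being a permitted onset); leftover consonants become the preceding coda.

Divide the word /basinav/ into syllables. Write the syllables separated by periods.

ba.si.nav

The vowels are a, i, a — 3 nuclei, so 3 syllables.
V1 /a/ – V2 /i/: /s/ is a single consonant, so it becomes the next onset.
V2 /i/ – V3 /a/: just /n/ — single C goes to the following onset.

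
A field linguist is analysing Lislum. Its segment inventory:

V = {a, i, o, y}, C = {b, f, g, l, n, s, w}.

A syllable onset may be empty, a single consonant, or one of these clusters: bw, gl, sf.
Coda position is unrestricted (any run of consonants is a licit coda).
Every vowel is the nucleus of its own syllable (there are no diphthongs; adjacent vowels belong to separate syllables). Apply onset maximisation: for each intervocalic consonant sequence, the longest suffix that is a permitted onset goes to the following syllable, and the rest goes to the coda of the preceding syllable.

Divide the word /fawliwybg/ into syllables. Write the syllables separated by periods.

Vowels present: a, i, y; each is a nucleus, giving 3 syllables.
Between /a/ (V1) and /i/ (V2): /wl/; trying suffixes from longest down, /l/ is the first permitted one, so coda /w/ | onset /l/.
Between /i/ (V2) and /y/ (V3): /w/ → onset of the next syllable (single consonants are always licit onsets).

faw.li.wybg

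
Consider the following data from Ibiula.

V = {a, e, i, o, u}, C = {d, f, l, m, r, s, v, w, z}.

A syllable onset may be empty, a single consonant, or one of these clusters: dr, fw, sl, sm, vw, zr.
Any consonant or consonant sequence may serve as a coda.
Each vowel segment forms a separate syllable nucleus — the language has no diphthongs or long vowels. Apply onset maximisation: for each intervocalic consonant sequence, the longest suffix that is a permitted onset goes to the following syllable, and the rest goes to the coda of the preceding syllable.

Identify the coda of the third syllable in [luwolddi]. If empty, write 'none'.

Nuclei (vowels): u, o, i → 3 syllables.
/u…o/ gap (V1→V2): /w/ → onset of the next syllable (single consonants are always licit onsets).
/o…i/ gap (V2→V3): /ldd/ — longest licit onset from the right is /d/, leaving /ld/ as coda.
Result: lu.wold.di.
Syllable 3 is /di/: onset /d/, nucleus /i/, coda ∅.

none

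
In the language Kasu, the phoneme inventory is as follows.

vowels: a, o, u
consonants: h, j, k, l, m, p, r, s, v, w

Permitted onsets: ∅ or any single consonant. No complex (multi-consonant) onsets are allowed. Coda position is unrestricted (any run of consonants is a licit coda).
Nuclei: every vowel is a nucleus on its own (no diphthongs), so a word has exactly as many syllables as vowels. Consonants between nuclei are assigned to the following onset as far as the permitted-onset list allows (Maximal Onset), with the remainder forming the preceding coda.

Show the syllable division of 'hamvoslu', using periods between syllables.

ham.vos.lu

Vowels present: a, o, u; each is a nucleus, giving 3 syllables.
/a…o/ gap (V1→V2): /mv/ — longest licit onset from the right is /v/, leaving /m/ as coda.
/o…u/ gap (V2→V3): /sl/ — longest licit onset from the right is /l/, leaving /s/ as coda.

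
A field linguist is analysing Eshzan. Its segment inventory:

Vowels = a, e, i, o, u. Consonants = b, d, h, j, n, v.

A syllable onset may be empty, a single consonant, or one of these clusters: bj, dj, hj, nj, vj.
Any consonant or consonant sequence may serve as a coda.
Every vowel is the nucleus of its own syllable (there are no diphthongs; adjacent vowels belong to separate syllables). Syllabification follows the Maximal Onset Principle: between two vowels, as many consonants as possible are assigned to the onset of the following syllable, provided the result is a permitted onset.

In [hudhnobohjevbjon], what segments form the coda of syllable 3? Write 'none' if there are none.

Nuclei (vowels): u, o, o, e, o → 5 syllables.
V1 /u/ – V2 /o/: /dhn/; trying suffixes from longest down, /n/ is the first permitted one, so coda /dh/ | onset /n/.
V2 /o/ – V3 /o/: /b/ → onset of the next syllable (single consonants are always licit onsets).
V3 /o/ – V4 /e/: /hj/ — entire cluster is a permitted onset → onset /hj/, coda ∅.
V4 /e/ – V5 /o/: /vbj/; trying suffixes from longest down, /bj/ is the first permitted one, so coda /v/ | onset /bj/.
So the parse is hudh.no.bo.hjev.bjon.
Syllable 3 is /bo/: onset /b/, nucleus /o/, coda ∅.

none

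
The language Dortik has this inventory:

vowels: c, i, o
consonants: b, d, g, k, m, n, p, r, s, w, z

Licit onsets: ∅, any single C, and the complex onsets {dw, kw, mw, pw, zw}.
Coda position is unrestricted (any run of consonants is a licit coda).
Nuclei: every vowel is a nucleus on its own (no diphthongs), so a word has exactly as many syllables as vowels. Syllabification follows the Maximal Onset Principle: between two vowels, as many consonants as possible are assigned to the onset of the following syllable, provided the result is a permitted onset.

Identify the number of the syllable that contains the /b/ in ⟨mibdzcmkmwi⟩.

1

The vowels are i, c, i — 3 nuclei, so 3 syllables.
/i…c/ gap (V1→V2): /bdz/ splits as /bd/ + /z/ (/z/ is the longest suffix that is a licit onset).
/c…i/ gap (V2→V3): cluster /mkmw/ — the longest permitted-onset suffix is /mw/; onset = /mw/, preceding coda = /mk/.
Syllabification: mibd.zcmk.mwi.
The /b/ is in the coda of syllable 1 (/mibd/).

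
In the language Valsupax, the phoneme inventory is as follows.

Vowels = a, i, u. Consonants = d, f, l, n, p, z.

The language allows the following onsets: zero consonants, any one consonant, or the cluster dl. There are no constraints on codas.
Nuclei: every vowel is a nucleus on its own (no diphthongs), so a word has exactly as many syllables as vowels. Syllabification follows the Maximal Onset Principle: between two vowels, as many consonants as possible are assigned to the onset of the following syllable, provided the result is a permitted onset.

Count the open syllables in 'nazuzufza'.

3

Nuclei (vowels): a, u, u, a → 4 syllables.
/a…u/ gap (V1→V2): /z/ is a single consonant, so it becomes the next onset.
/u…u/ gap (V2→V3): /z/ → onset of the next syllable (single consonants are always licit onsets).
/u…a/ gap (V3→V4): cluster /fz/ — the longest permitted-onset suffix is /z/; onset = /z/, preceding coda = /f/.
So the parse is na.zu.zuf.za.
Classifying each syllable: /na/ (open), /zu/ (open), /zuf/ (closed), /za/ (open).
Open syllables: 3.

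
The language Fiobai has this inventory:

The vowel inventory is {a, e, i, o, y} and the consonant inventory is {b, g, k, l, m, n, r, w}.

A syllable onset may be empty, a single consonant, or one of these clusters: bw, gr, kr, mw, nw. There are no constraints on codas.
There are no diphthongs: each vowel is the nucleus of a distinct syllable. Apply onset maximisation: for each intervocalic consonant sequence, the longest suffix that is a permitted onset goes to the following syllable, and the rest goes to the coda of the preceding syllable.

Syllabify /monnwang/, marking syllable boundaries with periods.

Vowels present: o, a; each is a nucleus, giving 2 syllables.
Between /o/ (V1) and /a/ (V2): /nnw/ — longest licit onset from the right is /nw/, leaving /n/ as coda.

mon.nwang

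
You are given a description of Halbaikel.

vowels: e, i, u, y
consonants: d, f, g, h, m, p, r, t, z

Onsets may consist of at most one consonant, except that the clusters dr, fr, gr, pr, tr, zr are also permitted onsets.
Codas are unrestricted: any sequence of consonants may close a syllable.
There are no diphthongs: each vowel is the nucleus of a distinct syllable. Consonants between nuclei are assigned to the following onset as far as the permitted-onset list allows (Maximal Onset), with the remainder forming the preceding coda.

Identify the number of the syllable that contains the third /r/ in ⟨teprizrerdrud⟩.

3

Vowels present: e, i, e, u; each is a nucleus, giving 4 syllables.
V1 /e/ – V2 /i/: /pr/ — entire cluster is a permitted onset → onset /pr/, coda ∅.
V2 /i/ – V3 /e/: /zr/ — entire cluster is a permitted onset → onset /zr/, coda ∅.
V3 /e/ – V4 /u/: /rdr/; trying suffixes from longest down, /dr/ is the first permitted one, so coda /r/ | onset /dr/.
Result: te.pri.zrer.drud.
The third /r/ is in the coda of syllable 3 (/zrer/).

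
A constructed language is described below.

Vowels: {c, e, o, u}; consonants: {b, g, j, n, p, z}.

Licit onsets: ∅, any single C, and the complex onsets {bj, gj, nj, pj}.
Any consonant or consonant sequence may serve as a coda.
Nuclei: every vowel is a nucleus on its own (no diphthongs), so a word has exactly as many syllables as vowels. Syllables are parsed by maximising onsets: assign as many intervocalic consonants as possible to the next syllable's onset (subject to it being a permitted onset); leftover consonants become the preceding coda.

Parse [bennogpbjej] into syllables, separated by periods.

Nuclei (vowels): e, o, e → 3 syllables.
Between /e/ (V1) and /o/ (V2): cluster /nn/ — the longest permitted-onset suffix is /n/; onset = /n/, preceding coda = /n/.
Between /o/ (V2) and /e/ (V3): /gpbj/; trying suffixes from longest down, /bj/ is the first permitted one, so coda /gp/ | onset /bj/.

ben.nogp.bjej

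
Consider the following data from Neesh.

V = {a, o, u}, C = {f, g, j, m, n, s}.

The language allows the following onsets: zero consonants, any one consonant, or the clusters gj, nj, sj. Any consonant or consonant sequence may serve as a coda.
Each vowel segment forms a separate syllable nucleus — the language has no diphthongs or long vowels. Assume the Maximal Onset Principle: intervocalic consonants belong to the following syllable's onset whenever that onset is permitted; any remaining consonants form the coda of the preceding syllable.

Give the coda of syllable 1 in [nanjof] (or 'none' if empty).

The vowels are a, o — 2 nuclei, so 2 syllables.
Between /a/ (V1) and /o/ (V2): cluster /nj/ — /nj/ is itself a permitted onset, so the whole cluster goes right; preceding coda = ∅.
Result: na.njof.
Syllable 1 is /na/: onset /n/, nucleus /a/, coda ∅.

none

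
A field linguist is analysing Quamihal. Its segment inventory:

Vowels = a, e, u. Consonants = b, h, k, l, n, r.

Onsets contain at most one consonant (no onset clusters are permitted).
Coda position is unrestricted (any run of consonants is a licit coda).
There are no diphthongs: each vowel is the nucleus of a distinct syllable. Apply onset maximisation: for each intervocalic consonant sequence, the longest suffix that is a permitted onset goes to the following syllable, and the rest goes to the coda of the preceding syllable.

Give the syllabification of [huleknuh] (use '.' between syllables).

hu.lek.nuh

Nuclei (vowels): u, e, u → 3 syllables.
σ1/σ2 boundary: /l/ is a single consonant, so it becomes the next onset.
σ2/σ3 boundary: /kn/; trying suffixes from longest down, /n/ is the first permitted one, so coda /k/ | onset /n/.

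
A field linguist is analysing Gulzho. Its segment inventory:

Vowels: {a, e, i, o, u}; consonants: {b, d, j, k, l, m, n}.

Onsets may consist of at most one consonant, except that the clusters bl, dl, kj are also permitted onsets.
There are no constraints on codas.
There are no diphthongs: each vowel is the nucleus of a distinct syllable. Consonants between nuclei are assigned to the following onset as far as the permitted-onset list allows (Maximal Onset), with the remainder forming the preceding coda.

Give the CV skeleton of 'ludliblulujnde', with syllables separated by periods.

CV.CCV.CCV.CVCC.CV

Nuclei (vowels): u, i, u, u, e → 5 syllables.
V1 /u/ – V2 /i/: /dl/ is a licit onset in full, so it all attaches to the next syllable.
V2 /i/ – V3 /u/: cluster /bl/ — /bl/ is itself a permitted onset, so the whole cluster goes right; preceding coda = ∅.
V3 /u/ – V4 /u/: /l/ is a single consonant, so it becomes the next onset.
V4 /u/ – V5 /e/: cluster /jnd/ — the longest permitted-onset suffix is /d/; onset = /d/, preceding coda = /jn/.
Syllabification: lu.dli.blu.lujn.de.
Mapping each syllable to C/V: /lu/ → CV, /dli/ → CCV, /blu/ → CCV, /lujn/ → CVCC, /de/ → CV.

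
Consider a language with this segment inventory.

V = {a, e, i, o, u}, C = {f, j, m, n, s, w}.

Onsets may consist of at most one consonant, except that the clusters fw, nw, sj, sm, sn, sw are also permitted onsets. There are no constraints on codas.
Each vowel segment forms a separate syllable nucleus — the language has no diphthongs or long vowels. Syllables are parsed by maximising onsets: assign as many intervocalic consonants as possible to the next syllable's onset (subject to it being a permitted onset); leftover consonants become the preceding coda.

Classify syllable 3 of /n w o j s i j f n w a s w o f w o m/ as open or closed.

open

Vowels present: o, i, a, o, o; each is a nucleus, giving 5 syllables.
/o…i/ gap (V1→V2): cluster /js/ — the longest permitted-onset suffix is /s/; onset = /s/, preceding coda = /j/.
/i…a/ gap (V2→V3): cluster /jfnw/ — the longest permitted-onset suffix is /nw/; onset = /nw/, preceding coda = /jf/.
/a…o/ gap (V3→V4): cluster /sw/ — /sw/ is itself a permitted onset, so the whole cluster goes right; preceding coda = ∅.
/o…o/ gap (V4→V5): cluster /fw/ — /fw/ is itself a permitted onset, so the whole cluster goes right; preceding coda = ∅.
Syllabification: nwoj.sijf.nwa.swo.fwom.
Syllable 3 is /nwa/; it ends in its nucleus with no coda, so it is open.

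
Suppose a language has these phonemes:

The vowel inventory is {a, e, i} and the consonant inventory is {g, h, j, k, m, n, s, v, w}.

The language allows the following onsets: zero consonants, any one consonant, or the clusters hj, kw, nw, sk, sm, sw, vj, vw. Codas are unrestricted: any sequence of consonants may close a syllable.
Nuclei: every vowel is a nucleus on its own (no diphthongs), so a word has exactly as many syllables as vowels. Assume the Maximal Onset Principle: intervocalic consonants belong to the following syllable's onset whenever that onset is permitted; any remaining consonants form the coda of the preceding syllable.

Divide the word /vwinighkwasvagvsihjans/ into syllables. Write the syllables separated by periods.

vwi.nigh.kwas.vagv.si.hjans

The vowels are i, i, a, a, i, a — 6 nuclei, so 6 syllables.
/i…i/ gap (V1→V2): /n/ is a single consonant, so it becomes the next onset.
/i…a/ gap (V2→V3): /ghkw/ splits as /gh/ + /kw/ (/kw/ is the longest suffix that is a licit onset).
/a…a/ gap (V3→V4): /sv/ splits as /s/ + /v/ (/v/ is the longest suffix that is a licit onset).
/a…i/ gap (V4→V5): /gvs/ splits as /gv/ + /s/ (/s/ is the longest suffix that is a licit onset).
/i…a/ gap (V5→V6): /hj/ — entire cluster is a permitted onset → onset /hj/, coda ∅.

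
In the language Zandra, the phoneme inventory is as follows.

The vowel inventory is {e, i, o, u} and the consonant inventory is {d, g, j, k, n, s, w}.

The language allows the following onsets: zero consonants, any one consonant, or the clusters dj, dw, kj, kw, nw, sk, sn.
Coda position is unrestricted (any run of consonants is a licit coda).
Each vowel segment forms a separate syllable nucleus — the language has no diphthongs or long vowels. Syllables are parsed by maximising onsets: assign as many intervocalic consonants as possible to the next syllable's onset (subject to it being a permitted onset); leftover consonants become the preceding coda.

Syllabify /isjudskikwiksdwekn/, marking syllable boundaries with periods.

Vowels present: i, u, i, i, e; each is a nucleus, giving 5 syllables.
Between /i/ (V1) and /u/ (V2): /sj/ — longest licit onset from the right is /j/, leaving /s/ as coda.
Between /u/ (V2) and /i/ (V3): /dsk/; trying suffixes from longest down, /sk/ is the first permitted one, so coda /d/ | onset /sk/.
Between /i/ (V3) and /i/ (V4): cluster /kw/ — /kw/ is itself a permitted onset, so the whole cluster goes right; preceding coda = ∅.
Between /i/ (V4) and /e/ (V5): /ksdw/; trying suffixes from longest down, /dw/ is the first permitted one, so coda /ks/ | onset /dw/.

is.jud.ski.kwiks.dwekn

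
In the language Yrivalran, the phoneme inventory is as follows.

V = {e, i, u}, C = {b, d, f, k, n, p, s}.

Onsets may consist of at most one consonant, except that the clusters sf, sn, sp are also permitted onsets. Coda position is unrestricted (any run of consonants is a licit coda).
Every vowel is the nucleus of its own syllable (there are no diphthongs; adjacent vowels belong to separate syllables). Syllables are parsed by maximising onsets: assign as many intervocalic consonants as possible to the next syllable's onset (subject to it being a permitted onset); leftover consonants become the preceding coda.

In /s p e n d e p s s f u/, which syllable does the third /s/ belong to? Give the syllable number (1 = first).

Vowels present: e, e, u; each is a nucleus, giving 3 syllables.
σ1/σ2 boundary: /nd/ splits as /n/ + /d/ (/d/ is the longest suffix that is a licit onset).
σ2/σ3 boundary: /pssf/ splits as /ps/ + /sf/ (/sf/ is the longest suffix that is a licit onset).
Syllabification: spen.deps.sfu.
The third /s/ is in the onset of syllable 3 (/sfu/).

3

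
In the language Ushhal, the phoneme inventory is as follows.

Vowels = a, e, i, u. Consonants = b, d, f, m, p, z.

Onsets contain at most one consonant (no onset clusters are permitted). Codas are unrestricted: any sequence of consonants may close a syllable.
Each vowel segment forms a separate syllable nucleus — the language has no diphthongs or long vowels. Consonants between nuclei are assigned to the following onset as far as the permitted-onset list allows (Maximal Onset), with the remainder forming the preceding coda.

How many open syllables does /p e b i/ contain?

Nuclei (vowels): e, i → 2 syllables.
Between /e/ (V1) and /i/ (V2): /b/ is a single consonant, so it becomes the next onset.
Syllabification: pe.bi.
Classifying each syllable: /pe/ (open), /bi/ (open).
Open syllables: 2.

2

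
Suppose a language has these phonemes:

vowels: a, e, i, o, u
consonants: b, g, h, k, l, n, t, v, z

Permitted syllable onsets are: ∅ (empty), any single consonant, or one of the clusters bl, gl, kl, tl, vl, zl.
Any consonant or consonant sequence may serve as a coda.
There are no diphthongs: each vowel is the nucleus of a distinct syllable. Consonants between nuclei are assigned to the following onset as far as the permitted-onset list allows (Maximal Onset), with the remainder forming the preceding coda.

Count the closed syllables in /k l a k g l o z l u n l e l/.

3

Nuclei (vowels): a, o, u, e → 4 syllables.
σ1/σ2 boundary: cluster /kgl/ — the longest permitted-onset suffix is /gl/; onset = /gl/, preceding coda = /k/.
σ2/σ3 boundary: /zl/ — entire cluster is a permitted onset → onset /zl/, coda ∅.
σ3/σ4 boundary: /nl/ splits as /n/ + /l/ (/l/ is the longest suffix that is a licit onset).
So the parse is klak.glo.zlun.lel.
Classifying each syllable: /klak/ (closed), /glo/ (open), /zlun/ (closed), /lel/ (closed).
Closed syllables: 3.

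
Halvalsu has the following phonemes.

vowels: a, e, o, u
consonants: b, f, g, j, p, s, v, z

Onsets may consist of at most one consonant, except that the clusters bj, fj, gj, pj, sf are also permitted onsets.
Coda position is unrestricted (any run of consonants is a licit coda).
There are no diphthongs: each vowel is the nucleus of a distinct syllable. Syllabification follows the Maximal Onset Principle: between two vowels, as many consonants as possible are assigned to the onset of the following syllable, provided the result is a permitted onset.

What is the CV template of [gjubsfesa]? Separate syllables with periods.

The vowels are u, e, a — 3 nuclei, so 3 syllables.
Between /u/ (V1) and /e/ (V2): /bsf/ splits as /b/ + /sf/ (/sf/ is the longest suffix that is a licit onset).
Between /e/ (V2) and /a/ (V3): /s/ is a single consonant, so it becomes the next onset.
So the parse is gjub.sfe.sa.
Mapping each syllable to C/V: /gjub/ → CCVC, /sfe/ → CCV, /sa/ → CV.

CCVC.CCV.CV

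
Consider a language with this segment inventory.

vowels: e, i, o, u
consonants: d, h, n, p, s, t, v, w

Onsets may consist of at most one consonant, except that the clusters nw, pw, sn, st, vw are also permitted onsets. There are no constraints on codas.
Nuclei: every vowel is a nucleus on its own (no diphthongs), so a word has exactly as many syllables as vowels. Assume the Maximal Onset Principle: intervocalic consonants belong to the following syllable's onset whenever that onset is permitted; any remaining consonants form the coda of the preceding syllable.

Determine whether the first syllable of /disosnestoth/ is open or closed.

open

Nuclei (vowels): i, o, e, o → 4 syllables.
/i…o/ gap (V1→V2): just /s/ — single C goes to the following onset.
/o…e/ gap (V2→V3): /sn/ — entire cluster is a permitted onset → onset /sn/, coda ∅.
/e…o/ gap (V3→V4): cluster /st/ — /st/ is itself a permitted onset, so the whole cluster goes right; preceding coda = ∅.
So the parse is di.so.sne.stoth.
Syllable 1 is /di/; it ends in its nucleus with no coda, so it is open.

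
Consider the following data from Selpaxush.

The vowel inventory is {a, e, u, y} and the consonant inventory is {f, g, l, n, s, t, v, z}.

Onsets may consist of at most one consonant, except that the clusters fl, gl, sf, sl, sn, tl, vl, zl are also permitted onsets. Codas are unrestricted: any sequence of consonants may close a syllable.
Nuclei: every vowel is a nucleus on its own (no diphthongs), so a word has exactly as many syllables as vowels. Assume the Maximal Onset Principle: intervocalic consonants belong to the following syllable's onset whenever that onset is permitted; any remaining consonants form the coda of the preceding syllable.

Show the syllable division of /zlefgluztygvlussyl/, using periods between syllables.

Vowels present: e, u, y, u, y; each is a nucleus, giving 5 syllables.
/e…u/ gap (V1→V2): /fgl/ — longest licit onset from the right is /gl/, leaving /f/ as coda.
/u…y/ gap (V2→V3): /zt/; trying suffixes from longest down, /t/ is the first permitted one, so coda /z/ | onset /t/.
/y…u/ gap (V3→V4): /gvl/ — longest licit onset from the right is /vl/, leaving /g/ as coda.
/u…y/ gap (V4→V5): /ss/ — longest licit onset from the right is /s/, leaving /s/ as coda.

zlef.gluz.tyg.vlus.syl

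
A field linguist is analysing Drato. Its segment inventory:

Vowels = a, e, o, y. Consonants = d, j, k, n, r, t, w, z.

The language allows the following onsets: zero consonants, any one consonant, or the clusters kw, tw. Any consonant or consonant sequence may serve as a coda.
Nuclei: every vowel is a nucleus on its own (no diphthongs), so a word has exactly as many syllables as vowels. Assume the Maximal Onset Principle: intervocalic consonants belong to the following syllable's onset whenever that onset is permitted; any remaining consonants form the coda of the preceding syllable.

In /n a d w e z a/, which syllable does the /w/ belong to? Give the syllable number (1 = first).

Vowels present: a, e, a; each is a nucleus, giving 3 syllables.
/a…e/ gap (V1→V2): cluster /dw/ — the longest permitted-onset suffix is /w/; onset = /w/, preceding coda = /d/.
/e…a/ gap (V2→V3): just /z/ — single C goes to the following onset.
Syllabification: nad.we.za.
The /w/ is in the onset of syllable 2 (/we/).

2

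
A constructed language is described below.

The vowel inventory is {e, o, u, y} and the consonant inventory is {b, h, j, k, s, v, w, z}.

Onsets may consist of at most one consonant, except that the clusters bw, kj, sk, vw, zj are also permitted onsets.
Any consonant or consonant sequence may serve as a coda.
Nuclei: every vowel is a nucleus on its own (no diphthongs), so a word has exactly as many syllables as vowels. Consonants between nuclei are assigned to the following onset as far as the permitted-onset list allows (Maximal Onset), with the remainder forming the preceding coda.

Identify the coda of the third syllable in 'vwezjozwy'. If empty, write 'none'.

Nuclei (vowels): e, o, y → 3 syllables.
/e…o/ gap (V1→V2): cluster /zj/ — /zj/ is itself a permitted onset, so the whole cluster goes right; preceding coda = ∅.
/o…y/ gap (V2→V3): /zw/ — longest licit onset from the right is /w/, leaving /z/ as coda.
Putting it together: vwe.zjoz.wy.
Syllable 3 is /wy/: onset /w/, nucleus /y/, coda ∅.

none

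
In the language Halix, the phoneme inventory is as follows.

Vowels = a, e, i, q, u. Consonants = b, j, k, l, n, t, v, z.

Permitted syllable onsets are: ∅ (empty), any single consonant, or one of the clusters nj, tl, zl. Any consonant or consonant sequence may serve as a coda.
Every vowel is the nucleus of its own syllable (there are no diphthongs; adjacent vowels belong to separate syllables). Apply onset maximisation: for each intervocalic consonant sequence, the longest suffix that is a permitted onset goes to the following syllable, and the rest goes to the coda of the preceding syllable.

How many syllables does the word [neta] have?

The vowels are e, a — 2 nuclei, so 2 syllables.

2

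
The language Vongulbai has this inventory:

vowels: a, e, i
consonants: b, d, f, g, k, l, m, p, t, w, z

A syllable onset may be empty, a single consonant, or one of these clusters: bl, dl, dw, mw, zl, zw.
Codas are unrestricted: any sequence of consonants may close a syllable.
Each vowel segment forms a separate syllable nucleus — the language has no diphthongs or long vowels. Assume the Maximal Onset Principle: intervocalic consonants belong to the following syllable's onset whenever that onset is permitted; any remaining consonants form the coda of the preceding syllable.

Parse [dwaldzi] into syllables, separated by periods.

dwald.zi

The vowels are a, i — 2 nuclei, so 2 syllables.
/a…i/ gap (V1→V2): /ldz/; trying suffixes from longest down, /z/ is the first permitted one, so coda /ld/ | onset /z/.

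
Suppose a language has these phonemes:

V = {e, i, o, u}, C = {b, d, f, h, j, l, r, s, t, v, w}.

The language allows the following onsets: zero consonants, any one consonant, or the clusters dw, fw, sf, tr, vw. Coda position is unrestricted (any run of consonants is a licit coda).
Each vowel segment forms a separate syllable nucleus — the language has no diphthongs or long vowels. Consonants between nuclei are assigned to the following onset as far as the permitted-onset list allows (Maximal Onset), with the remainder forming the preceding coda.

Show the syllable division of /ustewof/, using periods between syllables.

us.te.wof

Vowels present: u, e, o; each is a nucleus, giving 3 syllables.
Between /u/ (V1) and /e/ (V2): cluster /st/ — the longest permitted-onset suffix is /t/; onset = /t/, preceding coda = /s/.
Between /e/ (V2) and /o/ (V3): /w/ is a single consonant, so it becomes the next onset.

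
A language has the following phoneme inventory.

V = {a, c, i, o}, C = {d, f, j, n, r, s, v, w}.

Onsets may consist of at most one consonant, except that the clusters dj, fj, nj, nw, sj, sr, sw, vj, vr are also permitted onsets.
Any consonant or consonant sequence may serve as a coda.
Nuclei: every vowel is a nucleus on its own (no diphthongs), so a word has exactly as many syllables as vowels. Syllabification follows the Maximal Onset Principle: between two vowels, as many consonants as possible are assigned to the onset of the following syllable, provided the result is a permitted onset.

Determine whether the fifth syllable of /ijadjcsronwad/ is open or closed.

closed

Vowels present: i, a, c, o, a; each is a nucleus, giving 5 syllables.
σ1/σ2 boundary: just /j/ — single C goes to the following onset.
σ2/σ3 boundary: /dj/ — entire cluster is a permitted onset → onset /dj/, coda ∅.
σ3/σ4 boundary: /sr/ is a licit onset in full, so it all attaches to the next syllable.
σ4/σ5 boundary: /nw/ is a licit onset in full, so it all attaches to the next syllable.
So the parse is i.ja.djc.sro.nwad.
Syllable 5 is /nwad/ with coda /d/, so it is closed.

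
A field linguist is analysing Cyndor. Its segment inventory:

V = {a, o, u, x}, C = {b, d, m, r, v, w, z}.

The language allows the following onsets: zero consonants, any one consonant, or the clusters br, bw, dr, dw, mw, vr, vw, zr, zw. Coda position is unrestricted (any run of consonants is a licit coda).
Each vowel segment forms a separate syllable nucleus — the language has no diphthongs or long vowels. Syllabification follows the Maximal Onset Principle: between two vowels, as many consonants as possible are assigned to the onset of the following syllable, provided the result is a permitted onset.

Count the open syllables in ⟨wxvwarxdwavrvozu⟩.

Vowels present: x, a, x, a, o, u; each is a nucleus, giving 6 syllables.
σ1/σ2 boundary: /vw/ — entire cluster is a permitted onset → onset /vw/, coda ∅.
σ2/σ3 boundary: /r/ → onset of the next syllable (single consonants are always licit onsets).
σ3/σ4 boundary: /dw/ is a licit onset in full, so it all attaches to the next syllable.
σ4/σ5 boundary: /vrv/ — longest licit onset from the right is /v/, leaving /vr/ as coda.
σ5/σ6 boundary: /z/ is a single consonant, so it becomes the next onset.
Putting it together: wx.vwa.rx.dwavr.vo.zu.
Classifying each syllable: /wx/ (open), /vwa/ (open), /rx/ (open), /dwavr/ (closed), /vo/ (open), /zu/ (open).
Open syllables: 5.

5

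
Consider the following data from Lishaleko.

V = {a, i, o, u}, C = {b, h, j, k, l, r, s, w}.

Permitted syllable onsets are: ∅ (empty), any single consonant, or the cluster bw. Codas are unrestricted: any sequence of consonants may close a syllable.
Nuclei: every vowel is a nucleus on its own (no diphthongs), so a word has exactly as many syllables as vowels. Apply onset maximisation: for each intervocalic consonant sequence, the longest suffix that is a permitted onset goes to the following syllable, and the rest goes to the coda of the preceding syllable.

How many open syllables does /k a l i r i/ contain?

3

Nuclei (vowels): a, i, i → 3 syllables.
Between /a/ (V1) and /i/ (V2): /l/ is a single consonant, so it becomes the next onset.
Between /i/ (V2) and /i/ (V3): /r/ → onset of the next syllable (single consonants are always licit onsets).
Syllabification: ka.li.ri.
Classifying each syllable: /ka/ (open), /li/ (open), /ri/ (open).
Open syllables: 3.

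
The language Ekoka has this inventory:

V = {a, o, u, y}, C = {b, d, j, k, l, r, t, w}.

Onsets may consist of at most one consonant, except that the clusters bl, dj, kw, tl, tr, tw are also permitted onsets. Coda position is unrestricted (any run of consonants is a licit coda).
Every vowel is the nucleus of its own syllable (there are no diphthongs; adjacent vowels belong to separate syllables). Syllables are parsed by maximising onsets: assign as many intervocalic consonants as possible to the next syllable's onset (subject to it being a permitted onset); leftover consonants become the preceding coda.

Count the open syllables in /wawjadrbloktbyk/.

Vowels present: a, a, o, y; each is a nucleus, giving 4 syllables.
σ1/σ2 boundary: cluster /wj/ — the longest permitted-onset suffix is /j/; onset = /j/, preceding coda = /w/.
σ2/σ3 boundary: /drbl/ splits as /dr/ + /bl/ (/bl/ is the longest suffix that is a licit onset).
σ3/σ4 boundary: /ktb/; trying suffixes from longest down, /b/ is the first permitted one, so coda /kt/ | onset /b/.
Result: waw.jadr.blokt.byk.
Classifying each syllable: /waw/ (closed), /jadr/ (closed), /blokt/ (closed), /byk/ (closed).
Open syllables: 0.

0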